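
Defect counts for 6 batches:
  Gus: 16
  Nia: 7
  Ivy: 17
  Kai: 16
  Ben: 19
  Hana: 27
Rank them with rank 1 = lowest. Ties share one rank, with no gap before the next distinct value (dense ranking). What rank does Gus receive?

Sorted (ascending): 7, 16, 16, 17, 19, 27
The 2 values of 16 share dense rank 2.
Remaining distinct values take the next consecutive integers.
Gus has value 16 → rank 2.

2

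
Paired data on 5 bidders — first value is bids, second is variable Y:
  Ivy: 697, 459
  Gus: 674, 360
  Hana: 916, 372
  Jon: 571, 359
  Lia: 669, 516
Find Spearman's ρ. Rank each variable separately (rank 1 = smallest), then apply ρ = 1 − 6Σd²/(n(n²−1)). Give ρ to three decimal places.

Ranks of variable 1: 4, 3, 5, 1, 2
Ranks of variable 2: 4, 2, 3, 1, 5
d = r₁ − r₂: 0, 1, 2, 0, -3
d²: 0, 1, 4, 0, 9; Σd² = 14
ρ = 1 − 6·14/(5·24) = 1 − 84/120 = 0.300

0.300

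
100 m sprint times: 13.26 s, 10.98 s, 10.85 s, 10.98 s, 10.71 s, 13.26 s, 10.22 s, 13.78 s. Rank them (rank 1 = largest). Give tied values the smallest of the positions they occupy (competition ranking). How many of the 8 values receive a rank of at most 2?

Sorted (descending): 13.78, 13.26, 13.26, 10.98, 10.98, 10.85, 10.71, 10.22
The 2 values of 13.26 occupy positions 2–3 → each gets rank 2.
The 2 values of 10.98 occupy positions 4–5 → each gets rank 4.
Ranks ≤ 2: {1, 2, 2} → 3 values.

3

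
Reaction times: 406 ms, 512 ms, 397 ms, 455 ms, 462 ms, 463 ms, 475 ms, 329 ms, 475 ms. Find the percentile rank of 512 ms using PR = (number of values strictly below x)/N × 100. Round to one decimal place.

88.9

N = 9.
Strictly below 512: 8. Equal to 512: 1.
PR = 8/9 × 100 = 88.9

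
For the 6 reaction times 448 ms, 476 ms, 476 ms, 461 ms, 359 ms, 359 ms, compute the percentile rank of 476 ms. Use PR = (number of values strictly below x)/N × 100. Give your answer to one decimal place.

N = 6.
Strictly below 476: 4. Equal to 476: 2.
PR = 4/6 × 100 = 66.7

66.7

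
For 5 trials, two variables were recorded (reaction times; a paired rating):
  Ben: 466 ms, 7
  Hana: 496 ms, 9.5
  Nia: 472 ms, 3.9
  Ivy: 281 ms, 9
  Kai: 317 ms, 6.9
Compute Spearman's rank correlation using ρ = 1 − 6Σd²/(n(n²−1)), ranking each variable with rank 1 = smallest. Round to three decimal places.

Ranks of variable 1: 3, 5, 4, 1, 2
Ranks of variable 2: 3, 5, 1, 4, 2
d = r₁ − r₂: 0, 0, 3, -3, 0
d²: 0, 0, 9, 9, 0; Σd² = 18
ρ = 1 − 6·18/(5·24) = 1 − 108/120 = 0.100

0.100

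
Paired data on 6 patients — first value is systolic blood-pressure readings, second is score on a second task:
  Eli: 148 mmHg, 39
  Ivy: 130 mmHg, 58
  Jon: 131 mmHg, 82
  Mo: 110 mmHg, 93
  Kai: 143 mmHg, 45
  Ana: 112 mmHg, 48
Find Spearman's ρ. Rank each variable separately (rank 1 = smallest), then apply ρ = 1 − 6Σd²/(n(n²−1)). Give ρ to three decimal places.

Ranks of variable 1: 6, 3, 4, 1, 5, 2
Ranks of variable 2: 1, 4, 5, 6, 2, 3
d = r₁ − r₂: 5, -1, -1, -5, 3, -1
d²: 25, 1, 1, 25, 9, 1; Σd² = 62
ρ = 1 − 6·62/(6·35) = 1 − 372/210 = -0.771

-0.771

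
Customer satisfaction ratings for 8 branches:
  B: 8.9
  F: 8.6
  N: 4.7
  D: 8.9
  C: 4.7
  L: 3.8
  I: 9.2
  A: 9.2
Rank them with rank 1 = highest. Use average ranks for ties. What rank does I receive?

1.5

Sorted (descending): 9.2, 9.2, 8.9, 8.9, 8.6, 4.7, 4.7, 3.8
The 2 values of 9.2 occupy positions 1–2 → average rank (1+2)/2 = 1.5.
The 2 values of 8.9 occupy positions 3–4 → average rank (3+4)/2 = 3.5.
The 2 values of 4.7 occupy positions 6–7 → average rank (6+7)/2 = 6.5.
I has value 9.2 → rank 1.5.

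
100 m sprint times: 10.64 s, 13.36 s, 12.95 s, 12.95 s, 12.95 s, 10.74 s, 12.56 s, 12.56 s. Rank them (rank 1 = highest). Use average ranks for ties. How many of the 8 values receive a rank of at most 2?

1

Sorted (descending): 13.36, 12.95, 12.95, 12.95, 12.56, 12.56, 10.74, 10.64
The 3 values of 12.95 occupy positions 2–4 → average rank 3.
The 2 values of 12.56 occupy positions 5–6 → average rank (5+6)/2 = 5.5.
Ranks ≤ 2: {1} → 1 value.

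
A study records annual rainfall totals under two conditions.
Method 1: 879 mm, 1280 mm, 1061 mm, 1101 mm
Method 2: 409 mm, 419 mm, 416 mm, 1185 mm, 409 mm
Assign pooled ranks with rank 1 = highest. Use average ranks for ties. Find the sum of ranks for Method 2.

Sorted (descending): 1280, 1185, 1101, 1061, 879, 419, 416, 409, 409
The 2 values of 409 occupy positions 8–9 → average rank (8+9)/2 = 8.5.
Method 2 values → pooled ranks: 409→8.5, 419→6, 416→7, 1185→2, 409→8.5
Rank sum = 8.5 + 6 + 7 + 2 + 8.5 = 32

32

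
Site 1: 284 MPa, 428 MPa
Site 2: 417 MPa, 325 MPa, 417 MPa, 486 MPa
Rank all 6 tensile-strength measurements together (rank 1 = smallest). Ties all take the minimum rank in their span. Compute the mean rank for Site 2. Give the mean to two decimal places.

Sorted (ascending): 284, 325, 417, 417, 428, 486
The 2 values of 417 occupy positions 3–4 → each gets rank 3.
Site 2 values → pooled ranks: 417→3, 325→2, 417→3, 486→6
Mean rank = (3 + 2 + 3 + 6) / 4 = 3.50

3.50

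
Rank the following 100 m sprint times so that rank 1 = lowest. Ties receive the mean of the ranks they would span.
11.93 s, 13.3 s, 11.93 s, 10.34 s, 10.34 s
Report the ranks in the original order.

Sorted (ascending): 10.34, 10.34, 11.93, 11.93, 13.3
The 2 values of 10.34 occupy positions 1–2 → average rank (1+2)/2 = 1.5.
The 2 values of 11.93 occupy positions 3–4 → average rank (3+4)/2 = 3.5.

3.5, 5, 3.5, 1.5, 1.5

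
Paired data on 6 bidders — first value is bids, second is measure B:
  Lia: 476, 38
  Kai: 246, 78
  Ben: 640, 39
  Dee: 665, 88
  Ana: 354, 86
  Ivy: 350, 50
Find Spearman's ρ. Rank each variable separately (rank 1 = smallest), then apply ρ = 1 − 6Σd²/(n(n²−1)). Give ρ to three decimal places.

Ranks of variable 1: 4, 1, 5, 6, 3, 2
Ranks of variable 2: 1, 4, 2, 6, 5, 3
d = r₁ − r₂: 3, -3, 3, 0, -2, -1
d²: 9, 9, 9, 0, 4, 1; Σd² = 32
ρ = 1 − 6·32/(6·35) = 1 − 192/210 = 0.086

0.086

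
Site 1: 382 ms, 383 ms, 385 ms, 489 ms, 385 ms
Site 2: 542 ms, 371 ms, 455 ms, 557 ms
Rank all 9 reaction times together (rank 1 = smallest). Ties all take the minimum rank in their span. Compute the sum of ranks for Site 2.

24

Sorted (ascending): 371, 382, 383, 385, 385, 455, 489, 542, 557
The 2 values of 385 occupy positions 4–5 → each gets rank 4.
Site 2 values → pooled ranks: 542→8, 371→1, 455→6, 557→9
Rank sum = 8 + 1 + 6 + 9 = 24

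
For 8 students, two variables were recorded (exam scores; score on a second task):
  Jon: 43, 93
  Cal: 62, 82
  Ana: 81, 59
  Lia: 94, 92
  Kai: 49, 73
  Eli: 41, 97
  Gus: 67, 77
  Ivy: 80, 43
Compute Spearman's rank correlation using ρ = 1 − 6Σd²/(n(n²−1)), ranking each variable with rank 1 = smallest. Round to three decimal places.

-0.548

Ranks of variable 1: 2, 4, 7, 8, 3, 1, 5, 6
Ranks of variable 2: 7, 5, 2, 6, 3, 8, 4, 1
d = r₁ − r₂: -5, -1, 5, 2, 0, -7, 1, 5
d²: 25, 1, 25, 4, 0, 49, 1, 25; Σd² = 130
ρ = 1 − 6·130/(8·63) = 1 − 780/504 = -0.548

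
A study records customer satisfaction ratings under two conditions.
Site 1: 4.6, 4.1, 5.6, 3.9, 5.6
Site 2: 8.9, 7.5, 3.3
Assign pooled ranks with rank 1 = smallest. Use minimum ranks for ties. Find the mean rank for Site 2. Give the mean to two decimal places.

5.33

Sorted (ascending): 3.3, 3.9, 4.1, 4.6, 5.6, 5.6, 7.5, 8.9
The 2 values of 5.6 occupy positions 5–6 → each gets rank 5.
Site 2 values → pooled ranks: 8.9→8, 7.5→7, 3.3→1
Mean rank = (8 + 7 + 1) / 3 = 5.33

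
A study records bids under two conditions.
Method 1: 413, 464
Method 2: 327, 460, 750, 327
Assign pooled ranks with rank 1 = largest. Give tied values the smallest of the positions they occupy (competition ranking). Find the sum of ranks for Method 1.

Sorted (descending): 750, 464, 460, 413, 327, 327
The 2 values of 327 occupy positions 5–6 → each gets rank 5.
Method 1 values → pooled ranks: 413→4, 464→2
Rank sum = 4 + 2 = 6

6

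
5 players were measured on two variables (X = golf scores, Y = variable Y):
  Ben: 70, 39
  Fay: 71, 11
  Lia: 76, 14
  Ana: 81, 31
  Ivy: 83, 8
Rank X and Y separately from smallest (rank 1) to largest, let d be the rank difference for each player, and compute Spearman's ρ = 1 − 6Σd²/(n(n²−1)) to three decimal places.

Ranks of variable 1: 1, 2, 3, 4, 5
Ranks of variable 2: 5, 2, 3, 4, 1
d = r₁ − r₂: -4, 0, 0, 0, 4
d²: 16, 0, 0, 0, 16; Σd² = 32
ρ = 1 − 6·32/(5·24) = 1 − 192/120 = -0.600

-0.600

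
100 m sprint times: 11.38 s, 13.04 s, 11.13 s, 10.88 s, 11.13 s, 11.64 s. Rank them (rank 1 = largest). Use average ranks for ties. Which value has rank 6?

Sorted (descending): 13.04, 11.64, 11.38, 11.13, 11.13, 10.88
The 2 values of 11.13 occupy positions 4–5 → average rank (4+5)/2 = 4.5.
Rank 6 → value 10.88.

10.88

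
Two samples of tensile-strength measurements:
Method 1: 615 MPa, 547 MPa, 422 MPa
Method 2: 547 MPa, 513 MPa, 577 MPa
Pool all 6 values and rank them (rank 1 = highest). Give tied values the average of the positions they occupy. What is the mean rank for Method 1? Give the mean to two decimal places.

Sorted (descending): 615, 577, 547, 547, 513, 422
The 2 values of 547 occupy positions 3–4 → average rank (3+4)/2 = 3.5.
Method 1 values → pooled ranks: 615→1, 547→3.5, 422→6
Mean rank = (1 + 3.5 + 6) / 3 = 3.50

3.50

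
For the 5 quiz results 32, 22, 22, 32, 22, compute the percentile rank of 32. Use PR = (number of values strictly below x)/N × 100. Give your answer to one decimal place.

60.0

N = 5.
Strictly below 32: 3. Equal to 32: 2.
PR = 3/5 × 100 = 60.0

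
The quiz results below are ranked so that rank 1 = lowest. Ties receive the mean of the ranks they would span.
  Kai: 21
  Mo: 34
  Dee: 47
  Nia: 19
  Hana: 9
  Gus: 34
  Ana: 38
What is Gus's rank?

Sorted (ascending): 9, 19, 21, 34, 34, 38, 47
The 2 values of 34 occupy positions 4–5 → average rank (4+5)/2 = 4.5.
Gus has value 34 → rank 4.5.

4.5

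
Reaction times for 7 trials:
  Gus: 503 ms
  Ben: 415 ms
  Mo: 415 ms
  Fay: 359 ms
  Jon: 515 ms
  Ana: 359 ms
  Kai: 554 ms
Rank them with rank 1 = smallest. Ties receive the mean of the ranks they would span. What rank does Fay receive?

Sorted (ascending): 359, 359, 415, 415, 503, 515, 554
The 2 values of 359 occupy positions 1–2 → average rank (1+2)/2 = 1.5.
The 2 values of 415 occupy positions 3–4 → average rank (3+4)/2 = 3.5.
Fay has value 359 ms → rank 1.5.

1.5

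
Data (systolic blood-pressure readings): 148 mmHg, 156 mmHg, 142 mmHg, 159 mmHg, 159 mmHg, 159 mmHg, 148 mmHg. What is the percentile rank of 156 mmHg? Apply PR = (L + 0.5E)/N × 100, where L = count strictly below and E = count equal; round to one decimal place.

50.0

N = 7.
Strictly below 156: 3. Equal to 156: 1.
PR = (3 + 0.5·1)/7 × 100 = 50.0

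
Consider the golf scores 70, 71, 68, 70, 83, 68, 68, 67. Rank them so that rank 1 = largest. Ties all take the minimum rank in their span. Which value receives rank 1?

Sorted (descending): 83, 71, 70, 70, 68, 68, 68, 67
The 2 values of 70 occupy positions 3–4 → each gets rank 3.
The 3 values of 68 occupy positions 5–7 → each gets rank 5.
Rank 1 → value 83.

83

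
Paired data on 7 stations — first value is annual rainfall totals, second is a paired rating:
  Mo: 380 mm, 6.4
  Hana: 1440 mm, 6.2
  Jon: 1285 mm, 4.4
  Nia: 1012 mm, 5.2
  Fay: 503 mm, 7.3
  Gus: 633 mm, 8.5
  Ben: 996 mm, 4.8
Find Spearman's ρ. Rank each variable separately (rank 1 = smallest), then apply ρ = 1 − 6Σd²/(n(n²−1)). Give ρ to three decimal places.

Ranks of variable 1: 1, 7, 6, 5, 2, 3, 4
Ranks of variable 2: 5, 4, 1, 3, 6, 7, 2
d = r₁ − r₂: -4, 3, 5, 2, -4, -4, 2
d²: 16, 9, 25, 4, 16, 16, 4; Σd² = 90
ρ = 1 − 6·90/(7·48) = 1 − 540/336 = -0.607

-0.607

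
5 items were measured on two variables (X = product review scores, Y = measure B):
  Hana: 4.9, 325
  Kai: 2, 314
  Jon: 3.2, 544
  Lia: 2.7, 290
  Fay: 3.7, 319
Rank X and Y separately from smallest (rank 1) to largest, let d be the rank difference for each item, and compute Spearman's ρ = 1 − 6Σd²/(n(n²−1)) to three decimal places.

Ranks of variable 1: 5, 1, 3, 2, 4
Ranks of variable 2: 4, 2, 5, 1, 3
d = r₁ − r₂: 1, -1, -2, 1, 1
d²: 1, 1, 4, 1, 1; Σd² = 8
ρ = 1 − 6·8/(5·24) = 1 − 48/120 = 0.600

0.600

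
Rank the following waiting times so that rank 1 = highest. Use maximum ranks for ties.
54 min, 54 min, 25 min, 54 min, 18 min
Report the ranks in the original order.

Sorted (descending): 54, 54, 54, 25, 18
The 3 values of 54 occupy positions 1–3 → each gets rank 3.

3, 3, 4, 3, 5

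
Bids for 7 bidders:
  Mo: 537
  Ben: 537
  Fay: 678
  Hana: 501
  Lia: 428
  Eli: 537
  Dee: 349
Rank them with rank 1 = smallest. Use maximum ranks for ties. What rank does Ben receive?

Sorted (ascending): 349, 428, 501, 537, 537, 537, 678
The 3 values of 537 occupy positions 4–6 → each gets rank 6.
Ben has value 537 → rank 6.

6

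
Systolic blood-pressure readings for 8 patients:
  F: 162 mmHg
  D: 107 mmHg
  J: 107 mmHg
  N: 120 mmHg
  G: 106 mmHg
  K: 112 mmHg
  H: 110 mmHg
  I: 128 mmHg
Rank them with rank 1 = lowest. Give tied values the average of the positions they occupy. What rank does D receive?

Sorted (ascending): 106, 107, 107, 110, 112, 120, 128, 162
The 2 values of 107 occupy positions 2–3 → average rank (2+3)/2 = 2.5.
D has value 107 mmHg → rank 2.5.

2.5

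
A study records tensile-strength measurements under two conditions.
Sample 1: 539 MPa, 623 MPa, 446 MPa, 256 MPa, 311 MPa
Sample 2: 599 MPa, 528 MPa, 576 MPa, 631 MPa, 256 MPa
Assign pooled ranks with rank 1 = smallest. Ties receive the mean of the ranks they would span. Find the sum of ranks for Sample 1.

Sorted (ascending): 256, 256, 311, 446, 528, 539, 576, 599, 623, 631
The 2 values of 256 occupy positions 1–2 → average rank (1+2)/2 = 1.5.
Sample 1 values → pooled ranks: 539→6, 623→9, 446→4, 256→1.5, 311→3
Rank sum = 6 + 9 + 4 + 1.5 + 3 = 23.5

23.5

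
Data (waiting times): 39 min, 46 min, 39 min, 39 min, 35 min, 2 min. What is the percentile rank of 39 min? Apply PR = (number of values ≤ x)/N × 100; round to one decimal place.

83.3

N = 6.
Strictly below 39: 2. Equal to 39: 3.
PR = 5/6 × 100 = 83.3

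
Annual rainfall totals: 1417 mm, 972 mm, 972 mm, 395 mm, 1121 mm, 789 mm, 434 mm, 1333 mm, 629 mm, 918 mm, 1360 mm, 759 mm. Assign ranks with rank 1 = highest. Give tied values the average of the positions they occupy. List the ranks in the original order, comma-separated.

1, 5.5, 5.5, 12, 4, 8, 11, 3, 10, 7, 2, 9

Sorted (descending): 1417, 1360, 1333, 1121, 972, 972, 918, 789, 759, 629, 434, 395
The 2 values of 972 occupy positions 5–6 → average rank (5+6)/2 = 5.5.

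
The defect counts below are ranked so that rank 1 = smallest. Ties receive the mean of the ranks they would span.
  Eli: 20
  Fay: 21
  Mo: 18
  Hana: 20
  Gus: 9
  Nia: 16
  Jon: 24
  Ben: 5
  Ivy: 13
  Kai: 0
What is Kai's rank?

Sorted (ascending): 0, 5, 9, 13, 16, 18, 20, 20, 21, 24
The 2 values of 20 occupy positions 7–8 → average rank (7+8)/2 = 7.5.
Kai has value 0 → rank 1.

1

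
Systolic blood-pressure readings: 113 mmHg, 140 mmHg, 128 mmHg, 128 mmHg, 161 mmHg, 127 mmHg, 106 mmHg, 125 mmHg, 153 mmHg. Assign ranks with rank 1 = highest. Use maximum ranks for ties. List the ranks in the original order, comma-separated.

Sorted (descending): 161, 153, 140, 128, 128, 127, 125, 113, 106
The 2 values of 128 occupy positions 4–5 → each gets rank 5.

8, 3, 5, 5, 1, 6, 9, 7, 2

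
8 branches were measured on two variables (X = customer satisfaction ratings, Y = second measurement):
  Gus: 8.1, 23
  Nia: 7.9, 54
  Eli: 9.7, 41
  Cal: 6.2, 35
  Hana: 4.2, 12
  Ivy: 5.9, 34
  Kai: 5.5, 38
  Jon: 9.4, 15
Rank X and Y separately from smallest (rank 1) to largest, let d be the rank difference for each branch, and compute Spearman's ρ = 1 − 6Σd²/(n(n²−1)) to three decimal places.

0.262

Ranks of variable 1: 6, 5, 8, 4, 1, 3, 2, 7
Ranks of variable 2: 3, 8, 7, 5, 1, 4, 6, 2
d = r₁ − r₂: 3, -3, 1, -1, 0, -1, -4, 5
d²: 9, 9, 1, 1, 0, 1, 16, 25; Σd² = 62
ρ = 1 − 6·62/(8·63) = 1 − 372/504 = 0.262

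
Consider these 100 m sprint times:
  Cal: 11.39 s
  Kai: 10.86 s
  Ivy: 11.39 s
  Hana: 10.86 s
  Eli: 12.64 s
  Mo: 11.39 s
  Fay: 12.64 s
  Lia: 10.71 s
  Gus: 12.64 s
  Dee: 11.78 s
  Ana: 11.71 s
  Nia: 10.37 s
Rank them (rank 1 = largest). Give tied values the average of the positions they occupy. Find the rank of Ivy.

Sorted (descending): 12.64, 12.64, 12.64, 11.78, 11.71, 11.39, 11.39, 11.39, 10.86, 10.86, 10.71, 10.37
The 3 values of 12.64 occupy positions 1–3 → average rank 2.
The 3 values of 11.39 occupy positions 6–8 → average rank 7.
The 2 values of 10.86 occupy positions 9–10 → average rank (9+10)/2 = 9.5.
Ivy has value 11.39 s → rank 7.

7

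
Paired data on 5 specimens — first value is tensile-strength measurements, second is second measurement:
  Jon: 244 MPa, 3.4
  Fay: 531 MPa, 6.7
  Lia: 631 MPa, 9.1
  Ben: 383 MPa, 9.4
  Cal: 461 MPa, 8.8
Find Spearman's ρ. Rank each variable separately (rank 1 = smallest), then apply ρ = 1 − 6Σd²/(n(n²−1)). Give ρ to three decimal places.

Ranks of variable 1: 1, 4, 5, 2, 3
Ranks of variable 2: 1, 2, 4, 5, 3
d = r₁ − r₂: 0, 2, 1, -3, 0
d²: 0, 4, 1, 9, 0; Σd² = 14
ρ = 1 − 6·14/(5·24) = 1 − 84/120 = 0.300

0.300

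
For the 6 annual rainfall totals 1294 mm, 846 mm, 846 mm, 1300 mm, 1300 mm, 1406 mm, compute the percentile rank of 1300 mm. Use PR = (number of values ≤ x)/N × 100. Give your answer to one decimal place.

83.3

N = 6.
Strictly below 1300: 3. Equal to 1300: 2.
PR = 5/6 × 100 = 83.3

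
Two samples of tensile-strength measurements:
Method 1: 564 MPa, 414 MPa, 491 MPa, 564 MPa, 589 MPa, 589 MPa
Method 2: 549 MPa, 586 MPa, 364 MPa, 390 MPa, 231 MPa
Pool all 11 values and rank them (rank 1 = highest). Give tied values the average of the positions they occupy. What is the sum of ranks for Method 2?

Sorted (descending): 589, 589, 586, 564, 564, 549, 491, 414, 390, 364, 231
The 2 values of 589 occupy positions 1–2 → average rank (1+2)/2 = 1.5.
The 2 values of 564 occupy positions 4–5 → average rank (4+5)/2 = 4.5.
Method 2 values → pooled ranks: 549→6, 586→3, 364→10, 390→9, 231→11
Rank sum = 6 + 3 + 10 + 9 + 11 = 39

39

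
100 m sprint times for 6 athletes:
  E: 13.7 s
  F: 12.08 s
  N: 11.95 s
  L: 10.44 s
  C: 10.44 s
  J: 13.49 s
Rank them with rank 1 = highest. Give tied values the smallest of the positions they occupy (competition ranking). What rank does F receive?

3

Sorted (descending): 13.7, 13.49, 12.08, 11.95, 10.44, 10.44
The 2 values of 10.44 occupy positions 5–6 → each gets rank 5.
F has value 12.08 s → rank 3.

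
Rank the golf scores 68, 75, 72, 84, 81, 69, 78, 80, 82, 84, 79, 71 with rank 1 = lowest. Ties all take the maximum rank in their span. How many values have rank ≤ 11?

10

Sorted (ascending): 68, 69, 71, 72, 75, 78, 79, 80, 81, 82, 84, 84
The 2 values of 84 occupy positions 11–12 → each gets rank 12.
Ranks ≤ 11: {1, 2, 3, 4, 5, 6, 7, 8, 9, 10} → 10 values.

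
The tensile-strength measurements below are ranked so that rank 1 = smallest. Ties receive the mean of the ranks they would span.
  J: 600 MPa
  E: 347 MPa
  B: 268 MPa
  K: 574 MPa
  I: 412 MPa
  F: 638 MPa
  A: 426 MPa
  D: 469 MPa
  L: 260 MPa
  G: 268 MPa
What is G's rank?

2.5

Sorted (ascending): 260, 268, 268, 347, 412, 426, 469, 574, 600, 638
The 2 values of 268 occupy positions 2–3 → average rank (2+3)/2 = 2.5.
G has value 268 MPa → rank 2.5.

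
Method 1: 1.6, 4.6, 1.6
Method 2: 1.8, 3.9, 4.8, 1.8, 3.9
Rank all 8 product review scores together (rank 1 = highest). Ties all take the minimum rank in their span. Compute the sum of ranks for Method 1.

Sorted (descending): 4.8, 4.6, 3.9, 3.9, 1.8, 1.8, 1.6, 1.6
The 2 values of 3.9 occupy positions 3–4 → each gets rank 3.
The 2 values of 1.8 occupy positions 5–6 → each gets rank 5.
The 2 values of 1.6 occupy positions 7–8 → each gets rank 7.
Method 1 values → pooled ranks: 1.6→7, 4.6→2, 1.6→7
Rank sum = 7 + 2 + 7 = 16

16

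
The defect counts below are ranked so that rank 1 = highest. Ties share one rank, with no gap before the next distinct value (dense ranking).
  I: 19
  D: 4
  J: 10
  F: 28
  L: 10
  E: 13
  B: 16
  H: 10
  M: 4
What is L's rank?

Sorted (descending): 28, 19, 16, 13, 10, 10, 10, 4, 4
The 3 values of 10 share dense rank 5.
The 2 values of 4 share dense rank 6.
Remaining distinct values take the next consecutive integers.
L has value 10 → rank 5.

5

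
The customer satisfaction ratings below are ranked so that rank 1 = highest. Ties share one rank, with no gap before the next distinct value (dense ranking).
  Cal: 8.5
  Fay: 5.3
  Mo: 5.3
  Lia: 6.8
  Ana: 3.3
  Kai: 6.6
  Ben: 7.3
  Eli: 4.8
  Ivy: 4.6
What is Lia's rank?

3

Sorted (descending): 8.5, 7.3, 6.8, 6.6, 5.3, 5.3, 4.8, 4.6, 3.3
The 2 values of 5.3 share dense rank 5.
Remaining distinct values take the next consecutive integers.
Lia has value 6.8 → rank 3.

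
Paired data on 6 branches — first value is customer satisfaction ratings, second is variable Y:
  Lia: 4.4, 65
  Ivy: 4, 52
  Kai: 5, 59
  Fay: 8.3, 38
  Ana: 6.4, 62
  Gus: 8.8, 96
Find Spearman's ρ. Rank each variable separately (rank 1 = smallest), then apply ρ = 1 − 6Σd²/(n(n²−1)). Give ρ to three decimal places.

Ranks of variable 1: 2, 1, 3, 5, 4, 6
Ranks of variable 2: 5, 2, 3, 1, 4, 6
d = r₁ − r₂: -3, -1, 0, 4, 0, 0
d²: 9, 1, 0, 16, 0, 0; Σd² = 26
ρ = 1 − 6·26/(6·35) = 1 − 156/210 = 0.257

0.257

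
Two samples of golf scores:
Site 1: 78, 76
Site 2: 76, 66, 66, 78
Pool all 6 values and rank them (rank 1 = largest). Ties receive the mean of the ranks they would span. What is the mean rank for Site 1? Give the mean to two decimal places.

2.50

Sorted (descending): 78, 78, 76, 76, 66, 66
The 2 values of 78 occupy positions 1–2 → average rank (1+2)/2 = 1.5.
The 2 values of 76 occupy positions 3–4 → average rank (3+4)/2 = 3.5.
The 2 values of 66 occupy positions 5–6 → average rank (5+6)/2 = 5.5.
Site 1 values → pooled ranks: 78→1.5, 76→3.5
Mean rank = (1.5 + 3.5) / 2 = 2.50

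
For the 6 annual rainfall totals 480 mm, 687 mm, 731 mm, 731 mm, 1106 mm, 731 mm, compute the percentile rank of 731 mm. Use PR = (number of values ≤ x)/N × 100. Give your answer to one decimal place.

83.3

N = 6.
Strictly below 731: 2. Equal to 731: 3.
PR = 5/6 × 100 = 83.3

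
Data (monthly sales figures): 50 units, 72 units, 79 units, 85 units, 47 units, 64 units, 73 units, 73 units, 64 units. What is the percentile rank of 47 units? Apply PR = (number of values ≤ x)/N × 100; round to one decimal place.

11.1

N = 9.
Strictly below 47: 0. Equal to 47: 1.
PR = 1/9 × 100 = 11.1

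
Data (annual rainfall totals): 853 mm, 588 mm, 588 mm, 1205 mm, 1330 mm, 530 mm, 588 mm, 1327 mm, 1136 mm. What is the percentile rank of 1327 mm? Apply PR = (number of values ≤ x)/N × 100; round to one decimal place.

N = 9.
Strictly below 1327: 7. Equal to 1327: 1.
PR = 8/9 × 100 = 88.9

88.9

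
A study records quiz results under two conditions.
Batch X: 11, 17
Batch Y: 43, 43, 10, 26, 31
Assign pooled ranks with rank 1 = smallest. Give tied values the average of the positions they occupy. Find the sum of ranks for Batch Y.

Sorted (ascending): 10, 11, 17, 26, 31, 43, 43
The 2 values of 43 occupy positions 6–7 → average rank (6+7)/2 = 6.5.
Batch Y values → pooled ranks: 43→6.5, 43→6.5, 10→1, 26→4, 31→5
Rank sum = 6.5 + 6.5 + 1 + 4 + 5 = 23

23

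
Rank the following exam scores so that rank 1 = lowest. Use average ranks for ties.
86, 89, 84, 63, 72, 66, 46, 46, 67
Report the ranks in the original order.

8, 9, 7, 3, 6, 4, 1.5, 1.5, 5

Sorted (ascending): 46, 46, 63, 66, 67, 72, 84, 86, 89
The 2 values of 46 occupy positions 1–2 → average rank (1+2)/2 = 1.5.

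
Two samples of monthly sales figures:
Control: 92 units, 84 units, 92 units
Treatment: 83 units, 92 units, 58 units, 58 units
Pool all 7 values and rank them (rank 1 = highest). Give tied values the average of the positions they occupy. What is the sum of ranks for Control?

Sorted (descending): 92, 92, 92, 84, 83, 58, 58
The 3 values of 92 occupy positions 1–3 → average rank 2.
The 2 values of 58 occupy positions 6–7 → average rank (6+7)/2 = 6.5.
Control values → pooled ranks: 92→2, 84→4, 92→2
Rank sum = 2 + 4 + 2 = 8

8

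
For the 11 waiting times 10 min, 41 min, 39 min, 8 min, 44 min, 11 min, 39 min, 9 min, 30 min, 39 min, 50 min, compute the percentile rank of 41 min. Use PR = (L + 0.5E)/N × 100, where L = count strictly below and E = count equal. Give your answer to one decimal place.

N = 11.
Strictly below 41: 8. Equal to 41: 1.
PR = (8 + 0.5·1)/11 × 100 = 77.3

77.3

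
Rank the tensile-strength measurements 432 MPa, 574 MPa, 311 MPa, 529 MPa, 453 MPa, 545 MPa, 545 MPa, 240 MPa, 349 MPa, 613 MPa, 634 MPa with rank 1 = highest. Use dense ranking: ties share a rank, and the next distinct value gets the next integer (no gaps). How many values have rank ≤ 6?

7

Sorted (descending): 634, 613, 574, 545, 545, 529, 453, 432, 349, 311, 240
The 2 values of 545 share dense rank 4.
Remaining distinct values take the next consecutive integers.
Ranks ≤ 6: {1, 2, 3, 4, 4, 5, 6} → 7 values.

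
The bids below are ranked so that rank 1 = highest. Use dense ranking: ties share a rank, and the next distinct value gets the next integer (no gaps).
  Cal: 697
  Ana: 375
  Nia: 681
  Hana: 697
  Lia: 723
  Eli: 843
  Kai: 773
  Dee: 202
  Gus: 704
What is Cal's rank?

Sorted (descending): 843, 773, 723, 704, 697, 697, 681, 375, 202
The 2 values of 697 share dense rank 5.
Remaining distinct values take the next consecutive integers.
Cal has value 697 → rank 5.

5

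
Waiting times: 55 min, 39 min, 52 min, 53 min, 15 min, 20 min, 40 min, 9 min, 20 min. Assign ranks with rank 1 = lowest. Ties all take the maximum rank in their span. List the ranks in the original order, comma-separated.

9, 5, 7, 8, 2, 4, 6, 1, 4

Sorted (ascending): 9, 15, 20, 20, 39, 40, 52, 53, 55
The 2 values of 20 occupy positions 3–4 → each gets rank 4.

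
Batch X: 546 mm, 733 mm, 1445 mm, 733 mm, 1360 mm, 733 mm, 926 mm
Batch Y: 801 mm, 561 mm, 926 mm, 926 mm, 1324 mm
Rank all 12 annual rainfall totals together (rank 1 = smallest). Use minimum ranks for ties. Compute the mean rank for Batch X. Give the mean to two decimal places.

5.71

Sorted (ascending): 546, 561, 733, 733, 733, 801, 926, 926, 926, 1324, 1360, 1445
The 3 values of 733 occupy positions 3–5 → each gets rank 3.
The 3 values of 926 occupy positions 7–9 → each gets rank 7.
Batch X values → pooled ranks: 546→1, 733→3, 1445→12, 733→3, 1360→11, 733→3, 926→7
Mean rank = (1 + 3 + 12 + 3 + 11 + 3 + 7) / 7 = 5.71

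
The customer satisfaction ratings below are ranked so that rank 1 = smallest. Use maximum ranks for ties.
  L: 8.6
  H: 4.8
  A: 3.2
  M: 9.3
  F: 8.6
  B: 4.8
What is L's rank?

Sorted (ascending): 3.2, 4.8, 4.8, 8.6, 8.6, 9.3
The 2 values of 4.8 occupy positions 2–3 → each gets rank 3.
The 2 values of 8.6 occupy positions 4–5 → each gets rank 5.
L has value 8.6 → rank 5.

5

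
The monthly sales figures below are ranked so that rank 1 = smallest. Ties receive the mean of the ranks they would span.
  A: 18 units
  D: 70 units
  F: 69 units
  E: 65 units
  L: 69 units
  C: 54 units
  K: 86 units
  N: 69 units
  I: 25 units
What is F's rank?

6

Sorted (ascending): 18, 25, 54, 65, 69, 69, 69, 70, 86
The 3 values of 69 occupy positions 5–7 → average rank 6.
F has value 69 units → rank 6.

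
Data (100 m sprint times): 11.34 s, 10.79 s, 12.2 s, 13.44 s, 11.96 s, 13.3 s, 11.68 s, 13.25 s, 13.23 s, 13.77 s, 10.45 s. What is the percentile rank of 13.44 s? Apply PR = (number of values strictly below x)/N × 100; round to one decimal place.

81.8

N = 11.
Strictly below 13.44: 9. Equal to 13.44: 1.
PR = 9/11 × 100 = 81.8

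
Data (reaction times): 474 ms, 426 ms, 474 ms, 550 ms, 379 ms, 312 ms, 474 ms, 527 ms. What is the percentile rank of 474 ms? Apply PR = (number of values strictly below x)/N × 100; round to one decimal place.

N = 8.
Strictly below 474: 3. Equal to 474: 3.
PR = 3/8 × 100 = 37.5

37.5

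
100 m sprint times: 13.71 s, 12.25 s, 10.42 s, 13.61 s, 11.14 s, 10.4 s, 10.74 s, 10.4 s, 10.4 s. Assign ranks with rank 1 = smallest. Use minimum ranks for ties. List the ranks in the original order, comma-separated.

Sorted (ascending): 10.4, 10.4, 10.4, 10.42, 10.74, 11.14, 12.25, 13.61, 13.71
The 3 values of 10.4 occupy positions 1–3 → each gets rank 1.

9, 7, 4, 8, 6, 1, 5, 1, 1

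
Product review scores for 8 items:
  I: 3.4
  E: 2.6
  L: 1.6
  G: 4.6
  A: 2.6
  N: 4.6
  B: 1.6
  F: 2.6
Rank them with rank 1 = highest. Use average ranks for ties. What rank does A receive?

Sorted (descending): 4.6, 4.6, 3.4, 2.6, 2.6, 2.6, 1.6, 1.6
The 2 values of 4.6 occupy positions 1–2 → average rank (1+2)/2 = 1.5.
The 3 values of 2.6 occupy positions 4–6 → average rank 5.
The 2 values of 1.6 occupy positions 7–8 → average rank (7+8)/2 = 7.5.
A has value 2.6 → rank 5.

5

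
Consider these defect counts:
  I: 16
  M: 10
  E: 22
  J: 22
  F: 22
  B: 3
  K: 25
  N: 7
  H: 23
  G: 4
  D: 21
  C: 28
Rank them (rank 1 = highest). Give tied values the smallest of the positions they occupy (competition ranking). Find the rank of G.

Sorted (descending): 28, 25, 23, 22, 22, 22, 21, 16, 10, 7, 4, 3
The 3 values of 22 occupy positions 4–6 → each gets rank 4.
G has value 4 → rank 11.

11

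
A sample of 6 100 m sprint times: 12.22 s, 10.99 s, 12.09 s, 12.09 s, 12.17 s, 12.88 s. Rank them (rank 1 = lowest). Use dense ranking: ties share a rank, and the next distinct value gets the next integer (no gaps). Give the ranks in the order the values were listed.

4, 1, 2, 2, 3, 5

Sorted (ascending): 10.99, 12.09, 12.09, 12.17, 12.22, 12.88
The 2 values of 12.09 share dense rank 2.
Remaining distinct values take the next consecutive integers.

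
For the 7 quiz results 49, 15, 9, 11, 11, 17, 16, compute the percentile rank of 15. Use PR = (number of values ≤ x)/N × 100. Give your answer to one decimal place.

57.1

N = 7.
Strictly below 15: 3. Equal to 15: 1.
PR = 4/7 × 100 = 57.1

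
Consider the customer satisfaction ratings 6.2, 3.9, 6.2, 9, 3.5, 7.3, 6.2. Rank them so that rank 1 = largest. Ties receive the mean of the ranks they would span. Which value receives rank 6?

Sorted (descending): 9, 7.3, 6.2, 6.2, 6.2, 3.9, 3.5
The 3 values of 6.2 occupy positions 3–5 → average rank 4.
Rank 6 → value 3.9.

3.9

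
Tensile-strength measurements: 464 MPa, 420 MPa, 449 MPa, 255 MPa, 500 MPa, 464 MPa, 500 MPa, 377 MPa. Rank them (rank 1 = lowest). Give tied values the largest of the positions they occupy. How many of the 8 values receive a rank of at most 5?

4

Sorted (ascending): 255, 377, 420, 449, 464, 464, 500, 500
The 2 values of 464 occupy positions 5–6 → each gets rank 6.
The 2 values of 500 occupy positions 7–8 → each gets rank 8.
Ranks ≤ 5: {1, 2, 3, 4} → 4 values.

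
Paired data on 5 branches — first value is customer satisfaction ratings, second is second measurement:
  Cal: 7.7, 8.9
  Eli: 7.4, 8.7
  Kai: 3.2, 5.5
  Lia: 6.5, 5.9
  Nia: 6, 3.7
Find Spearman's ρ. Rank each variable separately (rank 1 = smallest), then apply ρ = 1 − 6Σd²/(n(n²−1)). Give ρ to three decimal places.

0.900

Ranks of variable 1: 5, 4, 1, 3, 2
Ranks of variable 2: 5, 4, 2, 3, 1
d = r₁ − r₂: 0, 0, -1, 0, 1
d²: 0, 0, 1, 0, 1; Σd² = 2
ρ = 1 − 6·2/(5·24) = 1 − 12/120 = 0.900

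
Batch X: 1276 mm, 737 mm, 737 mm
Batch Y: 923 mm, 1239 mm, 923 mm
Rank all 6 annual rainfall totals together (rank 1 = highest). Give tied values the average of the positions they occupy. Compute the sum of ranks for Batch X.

12

Sorted (descending): 1276, 1239, 923, 923, 737, 737
The 2 values of 923 occupy positions 3–4 → average rank (3+4)/2 = 3.5.
The 2 values of 737 occupy positions 5–6 → average rank (5+6)/2 = 5.5.
Batch X values → pooled ranks: 1276→1, 737→5.5, 737→5.5
Rank sum = 1 + 5.5 + 5.5 = 12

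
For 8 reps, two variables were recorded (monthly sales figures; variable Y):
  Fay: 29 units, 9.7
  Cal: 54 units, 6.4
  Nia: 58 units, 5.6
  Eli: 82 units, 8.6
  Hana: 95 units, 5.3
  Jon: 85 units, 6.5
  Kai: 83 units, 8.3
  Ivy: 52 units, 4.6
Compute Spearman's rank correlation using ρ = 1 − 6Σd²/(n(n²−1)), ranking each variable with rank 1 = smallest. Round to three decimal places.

Ranks of variable 1: 1, 3, 4, 5, 8, 7, 6, 2
Ranks of variable 2: 8, 4, 3, 7, 2, 5, 6, 1
d = r₁ − r₂: -7, -1, 1, -2, 6, 2, 0, 1
d²: 49, 1, 1, 4, 36, 4, 0, 1; Σd² = 96
ρ = 1 − 6·96/(8·63) = 1 − 576/504 = -0.143

-0.143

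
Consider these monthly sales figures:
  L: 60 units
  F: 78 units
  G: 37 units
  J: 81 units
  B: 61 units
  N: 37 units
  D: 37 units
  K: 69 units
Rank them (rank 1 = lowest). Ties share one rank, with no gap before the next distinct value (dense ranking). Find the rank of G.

1

Sorted (ascending): 37, 37, 37, 60, 61, 69, 78, 81
The 3 values of 37 share dense rank 1.
Remaining distinct values take the next consecutive integers.
G has value 37 units → rank 1.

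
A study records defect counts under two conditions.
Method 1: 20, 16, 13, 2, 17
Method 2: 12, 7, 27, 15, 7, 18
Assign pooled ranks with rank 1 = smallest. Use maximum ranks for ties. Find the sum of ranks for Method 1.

31

Sorted (ascending): 2, 7, 7, 12, 13, 15, 16, 17, 18, 20, 27
The 2 values of 7 occupy positions 2–3 → each gets rank 3.
Method 1 values → pooled ranks: 20→10, 16→7, 13→5, 2→1, 17→8
Rank sum = 10 + 7 + 5 + 1 + 8 = 31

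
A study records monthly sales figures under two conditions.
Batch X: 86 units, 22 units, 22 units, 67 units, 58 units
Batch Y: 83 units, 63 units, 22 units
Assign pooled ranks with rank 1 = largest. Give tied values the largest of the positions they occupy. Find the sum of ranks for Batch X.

Sorted (descending): 86, 83, 67, 63, 58, 22, 22, 22
The 3 values of 22 occupy positions 6–8 → each gets rank 8.
Batch X values → pooled ranks: 86→1, 22→8, 22→8, 67→3, 58→5
Rank sum = 1 + 8 + 8 + 3 + 5 = 25

25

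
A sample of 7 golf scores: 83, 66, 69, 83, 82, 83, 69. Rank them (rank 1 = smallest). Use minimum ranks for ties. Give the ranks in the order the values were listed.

Sorted (ascending): 66, 69, 69, 82, 83, 83, 83
The 2 values of 69 occupy positions 2–3 → each gets rank 2.
The 3 values of 83 occupy positions 5–7 → each gets rank 5.

5, 1, 2, 5, 4, 5, 2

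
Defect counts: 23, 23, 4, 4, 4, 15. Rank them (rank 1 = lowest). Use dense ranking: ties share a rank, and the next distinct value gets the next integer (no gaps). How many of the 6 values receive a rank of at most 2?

Sorted (ascending): 4, 4, 4, 15, 23, 23
The 3 values of 4 share dense rank 1.
The 2 values of 23 share dense rank 3.
Remaining distinct values take the next consecutive integers.
Ranks ≤ 2: {1, 1, 1, 2} → 4 values.

4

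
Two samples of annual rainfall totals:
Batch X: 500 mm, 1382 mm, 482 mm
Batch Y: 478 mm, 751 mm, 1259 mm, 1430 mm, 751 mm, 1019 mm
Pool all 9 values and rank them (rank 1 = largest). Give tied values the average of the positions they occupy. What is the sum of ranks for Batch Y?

28

Sorted (descending): 1430, 1382, 1259, 1019, 751, 751, 500, 482, 478
The 2 values of 751 occupy positions 5–6 → average rank (5+6)/2 = 5.5.
Batch Y values → pooled ranks: 478→9, 751→5.5, 1259→3, 1430→1, 751→5.5, 1019→4
Rank sum = 9 + 5.5 + 3 + 1 + 5.5 + 4 = 28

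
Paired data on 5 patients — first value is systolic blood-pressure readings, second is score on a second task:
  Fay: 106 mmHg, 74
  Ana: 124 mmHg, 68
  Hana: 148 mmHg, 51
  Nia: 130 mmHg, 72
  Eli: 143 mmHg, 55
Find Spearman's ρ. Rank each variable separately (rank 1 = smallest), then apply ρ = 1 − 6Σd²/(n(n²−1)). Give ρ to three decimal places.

-0.900

Ranks of variable 1: 1, 2, 5, 3, 4
Ranks of variable 2: 5, 3, 1, 4, 2
d = r₁ − r₂: -4, -1, 4, -1, 2
d²: 16, 1, 16, 1, 4; Σd² = 38
ρ = 1 − 6·38/(5·24) = 1 − 228/120 = -0.900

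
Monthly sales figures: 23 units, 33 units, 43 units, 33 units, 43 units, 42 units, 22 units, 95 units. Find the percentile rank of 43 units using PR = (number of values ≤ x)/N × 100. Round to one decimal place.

87.5

N = 8.
Strictly below 43: 5. Equal to 43: 2.
PR = 7/8 × 100 = 87.5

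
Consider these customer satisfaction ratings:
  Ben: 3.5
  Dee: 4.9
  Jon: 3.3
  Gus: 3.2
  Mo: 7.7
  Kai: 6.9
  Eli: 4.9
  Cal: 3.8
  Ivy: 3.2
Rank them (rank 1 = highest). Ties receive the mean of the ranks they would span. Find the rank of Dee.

Sorted (descending): 7.7, 6.9, 4.9, 4.9, 3.8, 3.5, 3.3, 3.2, 3.2
The 2 values of 4.9 occupy positions 3–4 → average rank (3+4)/2 = 3.5.
The 2 values of 3.2 occupy positions 8–9 → average rank (8+9)/2 = 8.5.
Dee has value 4.9 → rank 3.5.

3.5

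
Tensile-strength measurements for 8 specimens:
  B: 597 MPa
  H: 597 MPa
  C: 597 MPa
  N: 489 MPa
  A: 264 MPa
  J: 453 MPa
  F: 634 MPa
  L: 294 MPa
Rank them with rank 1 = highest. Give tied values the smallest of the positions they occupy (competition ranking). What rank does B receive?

2

Sorted (descending): 634, 597, 597, 597, 489, 453, 294, 264
The 3 values of 597 occupy positions 2–4 → each gets rank 2.
B has value 597 MPa → rank 2.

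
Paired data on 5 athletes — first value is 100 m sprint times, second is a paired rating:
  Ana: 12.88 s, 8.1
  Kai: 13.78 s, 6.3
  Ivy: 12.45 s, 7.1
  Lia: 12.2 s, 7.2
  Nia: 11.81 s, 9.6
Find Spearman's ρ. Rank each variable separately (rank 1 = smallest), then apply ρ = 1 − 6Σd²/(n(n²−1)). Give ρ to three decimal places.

-0.700

Ranks of variable 1: 4, 5, 3, 2, 1
Ranks of variable 2: 4, 1, 2, 3, 5
d = r₁ − r₂: 0, 4, 1, -1, -4
d²: 0, 16, 1, 1, 16; Σd² = 34
ρ = 1 − 6·34/(5·24) = 1 − 204/120 = -0.700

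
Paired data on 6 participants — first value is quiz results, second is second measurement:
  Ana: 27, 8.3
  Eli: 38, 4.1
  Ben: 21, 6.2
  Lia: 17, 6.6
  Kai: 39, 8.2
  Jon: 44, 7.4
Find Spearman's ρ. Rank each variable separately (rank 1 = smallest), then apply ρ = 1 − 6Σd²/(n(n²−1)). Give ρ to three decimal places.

0.257

Ranks of variable 1: 3, 4, 2, 1, 5, 6
Ranks of variable 2: 6, 1, 2, 3, 5, 4
d = r₁ − r₂: -3, 3, 0, -2, 0, 2
d²: 9, 9, 0, 4, 0, 4; Σd² = 26
ρ = 1 − 6·26/(6·35) = 1 − 156/210 = 0.257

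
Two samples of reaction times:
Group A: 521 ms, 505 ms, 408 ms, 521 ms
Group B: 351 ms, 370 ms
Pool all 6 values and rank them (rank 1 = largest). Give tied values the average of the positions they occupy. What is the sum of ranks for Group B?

11

Sorted (descending): 521, 521, 505, 408, 370, 351
The 2 values of 521 occupy positions 1–2 → average rank (1+2)/2 = 1.5.
Group B values → pooled ranks: 351→6, 370→5
Rank sum = 6 + 5 = 11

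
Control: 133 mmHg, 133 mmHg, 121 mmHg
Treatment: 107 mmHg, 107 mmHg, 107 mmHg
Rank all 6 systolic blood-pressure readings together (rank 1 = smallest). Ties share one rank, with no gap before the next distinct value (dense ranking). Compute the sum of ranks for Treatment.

Sorted (ascending): 107, 107, 107, 121, 133, 133
The 3 values of 107 share dense rank 1.
The 2 values of 133 share dense rank 3.
Remaining distinct values take the next consecutive integers.
Treatment values → pooled ranks: 107→1, 107→1, 107→1
Rank sum = 1 + 1 + 1 = 3

3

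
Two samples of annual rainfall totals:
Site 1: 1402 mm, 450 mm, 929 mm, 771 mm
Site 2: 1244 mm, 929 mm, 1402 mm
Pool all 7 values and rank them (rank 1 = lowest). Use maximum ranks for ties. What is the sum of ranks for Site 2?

16

Sorted (ascending): 450, 771, 929, 929, 1244, 1402, 1402
The 2 values of 929 occupy positions 3–4 → each gets rank 4.
The 2 values of 1402 occupy positions 6–7 → each gets rank 7.
Site 2 values → pooled ranks: 1244→5, 929→4, 1402→7
Rank sum = 5 + 4 + 7 = 16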